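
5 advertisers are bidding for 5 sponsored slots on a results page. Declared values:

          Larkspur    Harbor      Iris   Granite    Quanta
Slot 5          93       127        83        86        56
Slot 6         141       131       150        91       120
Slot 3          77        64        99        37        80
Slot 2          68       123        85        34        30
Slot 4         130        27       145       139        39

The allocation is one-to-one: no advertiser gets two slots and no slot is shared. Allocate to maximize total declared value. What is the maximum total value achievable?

Maximum total: $585

Optimal: Larkspur→Slot 5 ($93), Harbor→Slot 2 ($123), Iris→Slot 6 ($150), Granite→Slot 4 ($139), Quanta→Slot 3 ($80) — total 93+123+150+139+80 = $585.
Max-entry greedy (repeatedly take the single best remaining cell) gives $564, worse by 21.
Checked against all permutations: $585 is optimal.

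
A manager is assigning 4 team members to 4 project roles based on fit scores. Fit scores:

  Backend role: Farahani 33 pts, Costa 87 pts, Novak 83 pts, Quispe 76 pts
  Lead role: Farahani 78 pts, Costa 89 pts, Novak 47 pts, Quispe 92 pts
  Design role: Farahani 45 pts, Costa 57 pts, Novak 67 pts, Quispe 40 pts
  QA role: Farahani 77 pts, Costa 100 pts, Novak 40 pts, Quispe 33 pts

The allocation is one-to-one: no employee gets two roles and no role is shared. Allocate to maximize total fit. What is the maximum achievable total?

Max total: 323 pts

Optimal: Farahani→QA role (77 pts), Costa→Backend role (87 pts), Novak→Design role (67 pts), Quispe→Lead role (92 pts) — total 77+87+67+92 = 323 pts.
Next-best assignment: Farahani→Lead role, Costa→QA role, Novak→Design role, Quispe→Backend role = 321 pts.
Swapping Quispe↔Costa (Quispe→Backend role 76 pts, Costa→Lead role 89 pts) loses 14.
Every other assignment is strictly worse.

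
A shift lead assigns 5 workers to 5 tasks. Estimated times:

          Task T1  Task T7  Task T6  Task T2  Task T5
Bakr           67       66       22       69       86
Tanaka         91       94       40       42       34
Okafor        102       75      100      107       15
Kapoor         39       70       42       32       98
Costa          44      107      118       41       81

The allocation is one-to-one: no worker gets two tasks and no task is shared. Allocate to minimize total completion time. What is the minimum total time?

Optimal: Bakr→Task T6 (22 min), Tanaka→Task T2 (42 min), Okafor→Task T5 (15 min), Kapoor→Task T7 (70 min), Costa→Task T1 (44 min) — total 22+42+15+70+44 = 193 min.
Swapping Kapoor↔Bakr (Kapoor→Task T6 42 min, Bakr→Task T7 66 min) adds 16.
Checked against all permutations: 193 min is optimal.

Min total: 193 min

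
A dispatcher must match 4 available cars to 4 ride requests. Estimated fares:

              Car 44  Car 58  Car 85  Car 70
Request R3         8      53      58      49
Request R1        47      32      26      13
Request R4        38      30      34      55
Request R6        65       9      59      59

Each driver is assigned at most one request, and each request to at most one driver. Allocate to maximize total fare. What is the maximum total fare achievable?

Optimal: Car 44→Request R1 ($47), Car 58→Request R3 ($53), Car 85→Request R6 ($59), Car 70→Request R4 ($55) — total 47+53+59+55 = $214.
Column-greedy (each request in turn goes to its best remaining driver) gives $169, worse by 45.

Max total: $214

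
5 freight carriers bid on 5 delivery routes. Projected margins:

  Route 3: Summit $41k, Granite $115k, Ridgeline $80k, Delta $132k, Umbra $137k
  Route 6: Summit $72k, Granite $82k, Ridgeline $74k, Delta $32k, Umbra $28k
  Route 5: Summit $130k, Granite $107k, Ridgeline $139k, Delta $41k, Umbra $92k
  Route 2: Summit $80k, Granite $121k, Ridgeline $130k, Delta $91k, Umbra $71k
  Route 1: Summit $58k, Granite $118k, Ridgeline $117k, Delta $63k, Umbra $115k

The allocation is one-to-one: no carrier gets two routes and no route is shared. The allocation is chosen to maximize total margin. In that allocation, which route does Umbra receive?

Umbra receives Route 1.

Optimal: Summit→Route 5 ($130k), Granite→Route 6 ($82k), Ridgeline→Route 2 ($130k), Delta→Route 3 ($132k), Umbra→Route 1 ($115k) — total 130+82+130+132+115 = $589k.
Column-greedy (each route in turn goes to its best remaining carrier) gives $507k, worse by 82.
Swapping Granite↔Ridgeline (Granite→Route 2 $121k, Ridgeline→Route 6 $74k) loses 17.
Umbra's own top route is Route 3 ($137k), but forcing Umbra→Route 3 and reassigning the rest optimally gives only $557k — worse by 32.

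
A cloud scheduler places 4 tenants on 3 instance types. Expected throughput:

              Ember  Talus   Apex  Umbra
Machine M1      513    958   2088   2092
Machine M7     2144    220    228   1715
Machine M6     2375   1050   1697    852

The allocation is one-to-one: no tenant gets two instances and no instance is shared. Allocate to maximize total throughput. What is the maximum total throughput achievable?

Maximum total: 6178 ops/s

Optimal: Apex→Machine M1 (2088 ops/s), Umbra→Machine M7 (1715 ops/s), Ember→Machine M6 (2375 ops/s) — total 2088+1715+2375 = 6178 ops/s.
Row-greedy (each tenant in turn takes its best remaining instance) gives 3561 ops/s, worse by 2617.
Checked against all permutations: 6178 ops/s is optimal.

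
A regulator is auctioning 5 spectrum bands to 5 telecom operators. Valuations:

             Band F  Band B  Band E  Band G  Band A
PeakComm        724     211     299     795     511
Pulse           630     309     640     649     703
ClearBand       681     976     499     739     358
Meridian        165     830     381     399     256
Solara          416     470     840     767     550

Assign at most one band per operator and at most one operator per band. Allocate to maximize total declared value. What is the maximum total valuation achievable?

Max total: $3849M

This is a one-to-one assignment (maximum-weight bipartite matching).
Optimal: PeakComm→Band G ($795M), Pulse→Band A ($703M), ClearBand→Band F ($681M), Meridian→Band B ($830M), Solara→Band E ($840M) — total 795+703+681+830+840 = $3849M.
Column-greedy (each band in turn goes to its best remaining operator) gives $3445M, worse by 404.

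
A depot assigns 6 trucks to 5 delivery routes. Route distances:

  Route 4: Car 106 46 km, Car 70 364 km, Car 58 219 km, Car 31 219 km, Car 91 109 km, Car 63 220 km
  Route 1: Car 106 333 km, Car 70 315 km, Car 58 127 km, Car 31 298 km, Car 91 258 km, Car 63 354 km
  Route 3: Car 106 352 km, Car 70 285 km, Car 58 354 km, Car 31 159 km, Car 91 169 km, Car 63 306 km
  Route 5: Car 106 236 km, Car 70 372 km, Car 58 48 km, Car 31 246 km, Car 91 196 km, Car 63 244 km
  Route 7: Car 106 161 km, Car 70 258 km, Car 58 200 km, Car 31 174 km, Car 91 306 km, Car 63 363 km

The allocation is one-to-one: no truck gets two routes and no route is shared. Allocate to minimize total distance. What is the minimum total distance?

Min total: 752 km

Optimal: Car 106→Route 4 (46 km), Car 70→Route 1 (315 km), Car 91→Route 3 (169 km), Car 58→Route 5 (48 km), Car 31→Route 7 (174 km) — total 46+315+169+48+174 = 752 km.
Min-entry greedy (repeatedly take the single cheapest remaining cell) gives 769 km, worse by 17.
Checked against all permutations: 752 km is optimal.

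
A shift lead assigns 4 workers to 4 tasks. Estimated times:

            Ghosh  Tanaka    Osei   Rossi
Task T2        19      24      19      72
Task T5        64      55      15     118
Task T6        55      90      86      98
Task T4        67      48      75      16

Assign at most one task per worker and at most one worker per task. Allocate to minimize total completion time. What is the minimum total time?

Min total: 110 min

This is a one-to-one assignment (minimum-cost bipartite matching).
Optimal: Ghosh→Task T6 (55 min), Tanaka→Task T2 (24 min), Osei→Task T5 (15 min), Rossi→Task T4 (16 min) — total 55+24+15+16 = 110 min.
Row-greedy (each worker in turn takes its cheapest remaining task) gives 180 min, worse by 70.
Next-best assignment: Ghosh→Task T2, Tanaka→Task T6, Osei→Task T5, Rossi→Task T4 = 140 min.
Every other assignment is strictly worse.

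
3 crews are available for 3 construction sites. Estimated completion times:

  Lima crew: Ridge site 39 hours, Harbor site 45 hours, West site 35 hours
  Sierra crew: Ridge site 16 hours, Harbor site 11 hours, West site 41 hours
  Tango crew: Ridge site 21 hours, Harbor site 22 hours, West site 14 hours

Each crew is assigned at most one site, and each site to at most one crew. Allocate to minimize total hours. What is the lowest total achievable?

This is a one-to-one assignment (minimum-cost bipartite matching).
Optimal: Lima crew→Ridge site (39 hours), Sierra crew→Harbor site (11 hours), Tango crew→West site (14 hours) — total 39+11+14 = 64 hours.
Next-best assignment: Lima crew→West site, Sierra crew→Harbor site, Tango crew→Ridge site = 67 hours.
Swapping Sierra crew↔Lima crew (Sierra crew→Ridge site 16 hours, Lima crew→Harbor site 45 hours) adds 11.

Min total: 64 hours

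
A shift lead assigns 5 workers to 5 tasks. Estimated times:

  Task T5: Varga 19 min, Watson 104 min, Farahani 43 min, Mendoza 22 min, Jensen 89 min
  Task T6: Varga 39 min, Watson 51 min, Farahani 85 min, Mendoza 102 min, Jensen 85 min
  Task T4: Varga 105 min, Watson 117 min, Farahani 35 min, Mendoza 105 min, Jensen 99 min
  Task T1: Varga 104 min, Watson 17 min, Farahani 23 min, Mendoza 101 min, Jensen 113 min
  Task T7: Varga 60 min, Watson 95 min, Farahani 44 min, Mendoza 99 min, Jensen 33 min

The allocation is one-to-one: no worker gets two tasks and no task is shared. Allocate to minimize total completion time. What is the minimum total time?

Min total: 146 min

Optimal: Varga→Task T6 (39 min), Watson→Task T1 (17 min), Farahani→Task T4 (35 min), Mendoza→Task T5 (22 min), Jensen→Task T7 (33 min) — total 39+17+35+22+33 = 146 min.
Min-entry greedy (repeatedly take the single cheapest remaining cell) gives 206 min, worse by 60.
Next-best assignment: Varga→Task T5, Watson→Task T1, Farahani→Task T4, Mendoza→Task T6, Jensen→Task T7 = 206 min.
Swapping Watson↔Varga (Watson→Task T6 51 min, Varga→Task T1 104 min) adds 99.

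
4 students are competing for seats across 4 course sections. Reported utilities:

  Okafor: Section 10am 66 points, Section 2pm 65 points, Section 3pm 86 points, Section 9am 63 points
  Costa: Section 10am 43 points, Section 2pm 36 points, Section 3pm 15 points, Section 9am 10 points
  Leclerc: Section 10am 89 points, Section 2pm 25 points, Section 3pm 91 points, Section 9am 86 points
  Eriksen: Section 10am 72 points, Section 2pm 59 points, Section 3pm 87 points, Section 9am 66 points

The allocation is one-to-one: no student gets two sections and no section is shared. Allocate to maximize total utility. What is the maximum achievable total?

Max total: 281 points

Optimal: Okafor→Section 2pm (65 points), Costa→Section 10am (43 points), Leclerc→Section 9am (86 points), Eriksen→Section 3pm (87 points) — total 65+43+86+87 = 281 points.
Next-best assignment: Okafor→Section 3pm, Costa→Section 2pm, Leclerc→Section 9am, Eriksen→Section 10am = 280 points.
Swapping Costa↔Leclerc (Costa→Section 9am 10 points, Leclerc→Section 10am 89 points) loses 30.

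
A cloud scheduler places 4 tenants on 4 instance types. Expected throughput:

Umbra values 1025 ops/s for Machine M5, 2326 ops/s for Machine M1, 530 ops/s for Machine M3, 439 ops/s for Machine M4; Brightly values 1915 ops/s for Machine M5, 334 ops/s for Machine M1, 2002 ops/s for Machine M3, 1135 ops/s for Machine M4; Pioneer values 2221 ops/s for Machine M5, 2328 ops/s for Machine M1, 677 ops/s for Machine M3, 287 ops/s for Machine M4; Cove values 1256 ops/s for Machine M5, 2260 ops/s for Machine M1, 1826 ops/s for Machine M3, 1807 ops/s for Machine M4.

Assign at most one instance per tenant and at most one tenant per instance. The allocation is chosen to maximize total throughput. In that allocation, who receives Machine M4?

Cove receives Machine M4.

Treat this as an assignment problem: match each tenant to one instance.
Optimal: Umbra→Machine M1 (2326 ops/s), Brightly→Machine M3 (2002 ops/s), Pioneer→Machine M5 (2221 ops/s), Cove→Machine M4 (1807 ops/s) — total 2326+2002+2221+1807 = 8356 ops/s.
Max-entry greedy (repeatedly take the single best remaining cell) gives 7162 ops/s, worse by 1194.
Swapping Pioneer↔Umbra (Pioneer→Machine M1 2328 ops/s, Umbra→Machine M5 1025 ops/s) loses 1194.
Cove's own top instance is Machine M1 (2260 ops/s), but forcing Cove→Machine M1 and reassigning the rest optimally gives only 6922 ops/s — worse by 1434.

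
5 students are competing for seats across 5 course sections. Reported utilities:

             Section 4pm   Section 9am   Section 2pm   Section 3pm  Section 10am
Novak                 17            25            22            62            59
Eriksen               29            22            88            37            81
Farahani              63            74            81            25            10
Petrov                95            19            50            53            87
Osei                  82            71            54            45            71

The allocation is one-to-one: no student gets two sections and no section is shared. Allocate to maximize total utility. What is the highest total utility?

This is a one-to-one assignment (maximum-weight bipartite matching).
Optimal: Novak→Section 3pm (62 points), Eriksen→Section 2pm (88 points), Farahani→Section 9am (74 points), Petrov→Section 10am (87 points), Osei→Section 4pm (82 points) — total 62+88+74+87+82 = 393 points.
Row-greedy (each student in turn takes its best remaining section) gives 390 points, worse by 3.
Swapping Novak↔Osei (Novak→Section 4pm 17 points, Osei→Section 3pm 45 points) loses 82.

Maximum total: 393 points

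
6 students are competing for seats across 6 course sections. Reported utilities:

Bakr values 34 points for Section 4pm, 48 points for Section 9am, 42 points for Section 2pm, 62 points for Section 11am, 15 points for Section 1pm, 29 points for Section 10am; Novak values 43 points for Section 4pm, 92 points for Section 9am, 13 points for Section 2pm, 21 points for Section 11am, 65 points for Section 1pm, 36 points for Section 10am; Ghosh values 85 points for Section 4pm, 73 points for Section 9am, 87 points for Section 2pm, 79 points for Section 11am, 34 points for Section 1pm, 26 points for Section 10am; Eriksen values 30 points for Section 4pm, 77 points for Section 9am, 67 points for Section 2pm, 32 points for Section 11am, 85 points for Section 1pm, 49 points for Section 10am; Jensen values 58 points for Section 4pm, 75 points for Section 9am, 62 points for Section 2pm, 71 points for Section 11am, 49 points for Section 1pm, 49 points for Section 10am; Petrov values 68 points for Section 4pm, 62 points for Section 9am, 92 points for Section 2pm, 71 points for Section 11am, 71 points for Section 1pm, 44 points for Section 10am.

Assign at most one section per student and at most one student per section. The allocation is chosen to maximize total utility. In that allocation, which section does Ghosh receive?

This is a one-to-one assignment (maximum-weight bipartite matching).
Optimal: Bakr→Section 11am (62 points), Novak→Section 9am (92 points), Ghosh→Section 4pm (85 points), Eriksen→Section 1pm (85 points), Jensen→Section 10am (49 points), Petrov→Section 2pm (92 points) — total 62+92+85+85+49+92 = 465 points.
Column-greedy (each section in turn goes to its best remaining student) gives 454 points, worse by 11.
Ghosh's own top section is Section 2pm (87 points), but forcing Ghosh→Section 2pm and reassigning the rest optimally gives only 443 points — worse by 22.

Ghosh receives Section 4pm.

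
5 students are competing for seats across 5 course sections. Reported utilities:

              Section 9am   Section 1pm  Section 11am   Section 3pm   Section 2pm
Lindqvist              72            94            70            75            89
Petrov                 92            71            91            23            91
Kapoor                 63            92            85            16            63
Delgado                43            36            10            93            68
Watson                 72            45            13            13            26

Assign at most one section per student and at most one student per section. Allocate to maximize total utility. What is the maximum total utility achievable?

Treat this as an assignment problem: match each student to one section.
Optimal: Lindqvist→Section 2pm (89 points), Petrov→Section 11am (91 points), Kapoor→Section 1pm (92 points), Delgado→Section 3pm (93 points), Watson→Section 9am (72 points) — total 89+91+92+93+72 = 437 points.
Max-entry greedy (repeatedly take the single best remaining cell) gives 390 points, worse by 47.
Next-best assignment: Lindqvist→Section 1pm, Petrov→Section 2pm, Kapoor→Section 11am, Delgado→Section 3pm, Watson→Section 9am = 435 points.
Swapping Watson↔Delgado (Watson→Section 3pm 13 points, Delgado→Section 9am 43 points) loses 109.
Every other assignment is strictly worse.

Max total: 437 points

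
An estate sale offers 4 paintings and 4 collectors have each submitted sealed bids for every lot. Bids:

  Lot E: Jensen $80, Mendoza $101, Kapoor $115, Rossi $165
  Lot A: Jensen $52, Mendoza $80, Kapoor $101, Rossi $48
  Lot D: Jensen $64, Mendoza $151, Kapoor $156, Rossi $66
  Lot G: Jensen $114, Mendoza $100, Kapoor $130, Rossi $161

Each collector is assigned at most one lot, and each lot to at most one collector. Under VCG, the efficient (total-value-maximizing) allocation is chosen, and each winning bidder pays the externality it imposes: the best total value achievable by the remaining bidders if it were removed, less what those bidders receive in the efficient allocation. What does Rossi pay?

Rossi pays $14.

Efficient allocation: Jensen→Lot G ($114), Mendoza→Lot D ($151), Kapoor→Lot A ($101), Rossi→Lot E ($165); total welfare W = $531.
Rossi receives Lot E at value $165, so the others get W − 165 = $366.
Without Rossi: best allocation of the remaining 3 bidders over all 4 lots is Jensen→Lot G ($114), Mendoza→Lot D ($151), Kapoor→Lot E ($115), total $380.
VCG payment = (others' best without Rossi) − (others' welfare with Rossi) = 380 − 366 = $14.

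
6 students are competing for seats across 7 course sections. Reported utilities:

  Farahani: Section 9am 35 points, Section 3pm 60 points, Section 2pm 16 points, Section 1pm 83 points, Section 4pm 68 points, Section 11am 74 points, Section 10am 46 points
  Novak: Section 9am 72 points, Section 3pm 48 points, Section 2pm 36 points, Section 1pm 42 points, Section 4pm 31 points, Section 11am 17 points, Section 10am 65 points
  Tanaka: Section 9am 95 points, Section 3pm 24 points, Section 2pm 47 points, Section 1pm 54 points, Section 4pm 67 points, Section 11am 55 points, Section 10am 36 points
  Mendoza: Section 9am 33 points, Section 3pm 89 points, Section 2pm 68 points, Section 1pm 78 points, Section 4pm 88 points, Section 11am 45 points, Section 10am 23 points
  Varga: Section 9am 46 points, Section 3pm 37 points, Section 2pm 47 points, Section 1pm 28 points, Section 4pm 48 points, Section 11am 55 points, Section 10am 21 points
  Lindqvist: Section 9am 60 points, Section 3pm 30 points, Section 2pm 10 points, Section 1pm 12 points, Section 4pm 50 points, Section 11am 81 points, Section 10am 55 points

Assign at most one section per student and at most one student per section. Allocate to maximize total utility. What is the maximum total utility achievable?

This is the linear assignment problem.
Optimal: Farahani→Section 1pm (83 points), Novak→Section 10am (65 points), Tanaka→Section 9am (95 points), Mendoza→Section 3pm (89 points), Varga→Section 4pm (48 points), Lindqvist→Section 11am (81 points) — total 83+65+95+89+48+81 = 461 points.
Column-greedy (each section in turn goes to its best remaining student) gives 381 points, worse by 80.
Next-best assignment: Farahani→Section 1pm, Novak→Section 10am, Tanaka→Section 9am, Mendoza→Section 3pm, Varga→Section 2pm, Lindqvist→Section 11am = 460 points.

Max total: 461 points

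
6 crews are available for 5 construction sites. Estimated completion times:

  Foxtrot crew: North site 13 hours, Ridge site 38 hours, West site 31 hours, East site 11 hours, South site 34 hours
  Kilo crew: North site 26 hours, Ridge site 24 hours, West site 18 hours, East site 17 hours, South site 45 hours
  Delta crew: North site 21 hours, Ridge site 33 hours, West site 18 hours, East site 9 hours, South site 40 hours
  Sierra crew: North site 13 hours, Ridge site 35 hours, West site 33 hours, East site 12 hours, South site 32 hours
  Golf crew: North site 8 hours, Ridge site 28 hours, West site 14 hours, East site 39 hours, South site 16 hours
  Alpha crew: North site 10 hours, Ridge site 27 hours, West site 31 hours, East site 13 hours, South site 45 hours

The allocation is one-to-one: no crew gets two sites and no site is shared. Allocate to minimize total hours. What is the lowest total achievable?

Optimal: Alpha crew→North site (10 hours), Kilo crew→Ridge site (24 hours), Delta crew→West site (18 hours), Foxtrot crew→East site (11 hours), Golf crew→South site (16 hours) — total 10+24+18+11+16 = 79 hours.
Min-entry greedy (repeatedly take the single cheapest remaining cell) gives 94 hours, worse by 15.
Checked against all permutations: 79 hours is optimal.

Min total: 79 hours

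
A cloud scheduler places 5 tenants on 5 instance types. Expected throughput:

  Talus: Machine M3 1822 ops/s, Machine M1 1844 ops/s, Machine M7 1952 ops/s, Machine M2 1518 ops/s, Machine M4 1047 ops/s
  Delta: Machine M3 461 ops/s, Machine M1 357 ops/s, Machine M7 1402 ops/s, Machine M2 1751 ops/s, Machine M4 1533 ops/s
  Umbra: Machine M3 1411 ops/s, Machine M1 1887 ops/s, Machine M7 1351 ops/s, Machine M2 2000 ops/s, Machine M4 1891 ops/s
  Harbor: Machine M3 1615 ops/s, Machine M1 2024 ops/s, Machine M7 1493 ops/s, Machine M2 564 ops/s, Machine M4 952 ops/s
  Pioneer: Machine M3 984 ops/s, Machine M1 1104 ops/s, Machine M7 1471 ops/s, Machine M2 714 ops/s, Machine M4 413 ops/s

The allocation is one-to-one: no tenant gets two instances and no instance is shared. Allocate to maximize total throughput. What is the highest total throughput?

Optimal: Talus→Machine M3 (1822 ops/s), Delta→Machine M2 (1751 ops/s), Umbra→Machine M4 (1891 ops/s), Harbor→Machine M1 (2024 ops/s), Pioneer→Machine M7 (1471 ops/s) — total 1822+1751+1891+2024+1471 = 8959 ops/s.
Column-greedy (each instance in turn goes to its best remaining tenant) gives 8850 ops/s, worse by 109.
Next-best assignment: Talus→Machine M3, Delta→Machine M4, Umbra→Machine M2, Harbor→Machine M1, Pioneer→Machine M7 = 8850 ops/s.
Swapping Umbra↔Harbor (Umbra→Machine M1 1887 ops/s, Harbor→Machine M4 952 ops/s) loses 1076.
Every other assignment is strictly worse.

Max total: 8959 ops/s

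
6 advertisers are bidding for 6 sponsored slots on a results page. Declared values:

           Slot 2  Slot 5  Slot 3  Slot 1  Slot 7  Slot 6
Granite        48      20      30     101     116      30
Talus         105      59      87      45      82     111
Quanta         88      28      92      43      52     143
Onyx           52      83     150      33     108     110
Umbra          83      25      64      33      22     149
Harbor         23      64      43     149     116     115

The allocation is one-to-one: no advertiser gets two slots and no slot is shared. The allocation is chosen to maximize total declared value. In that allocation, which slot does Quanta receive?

Quanta receives Slot 2.

This is the linear assignment problem.
Optimal: Granite→Slot 7 ($116), Talus→Slot 5 ($59), Quanta→Slot 2 ($88), Onyx→Slot 3 ($150), Umbra→Slot 6 ($149), Harbor→Slot 1 ($149) — total 116+59+88+150+149+149 = $711.
Row-greedy (each advertiser in turn takes its best remaining slot) gives $634, worse by 77.
Quanta's own top slot is Slot 6 ($143), but forcing Quanta→Slot 6 and reassigning the rest optimally gives only $700 — worse by 11.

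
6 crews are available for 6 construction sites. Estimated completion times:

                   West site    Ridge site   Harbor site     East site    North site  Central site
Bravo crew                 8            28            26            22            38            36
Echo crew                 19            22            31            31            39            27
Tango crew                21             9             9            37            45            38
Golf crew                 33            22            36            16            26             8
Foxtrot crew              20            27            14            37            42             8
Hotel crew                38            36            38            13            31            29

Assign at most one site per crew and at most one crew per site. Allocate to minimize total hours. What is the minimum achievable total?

This is a one-to-one assignment (minimum-cost bipartite matching).
Optimal: Bravo crew→West site (8 hours), Echo crew→Ridge site (22 hours), Tango crew→Harbor site (9 hours), Golf crew→North site (26 hours), Foxtrot crew→Central site (8 hours), Hotel crew→East site (13 hours) — total 8+22+9+26+8+13 = 86 hours.
Column-greedy (each site in turn goes to its cheapest remaining crew) gives 97 hours, worse by 11.
Next-best assignment: Bravo crew→West site, Echo crew→North site, Tango crew→Ridge site, Golf crew→Central site, Foxtrot crew→Harbor site, Hotel crew→East site = 91 hours.

Min total: 86 hours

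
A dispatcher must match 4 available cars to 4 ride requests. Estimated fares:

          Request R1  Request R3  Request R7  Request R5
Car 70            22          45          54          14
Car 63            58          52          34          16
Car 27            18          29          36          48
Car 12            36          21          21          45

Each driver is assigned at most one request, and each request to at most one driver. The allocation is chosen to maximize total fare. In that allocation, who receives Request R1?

Car 12 receives Request R1.

Optimal: Car 70→Request R7 ($54), Car 63→Request R3 ($52), Car 27→Request R5 ($48), Car 12→Request R1 ($36) — total 54+52+48+36 = $190.
Column-greedy (each request in turn goes to its best remaining driver) gives $184, worse by 6.
Swapping Car 27↔Car 70 (Car 27→Request R7 $36, Car 70→Request R5 $14) loses 52.
Car 12's own top request is Request R5 ($45), but forcing Car 12→Request R5 and reassigning the rest optimally gives only $186 — worse by 4.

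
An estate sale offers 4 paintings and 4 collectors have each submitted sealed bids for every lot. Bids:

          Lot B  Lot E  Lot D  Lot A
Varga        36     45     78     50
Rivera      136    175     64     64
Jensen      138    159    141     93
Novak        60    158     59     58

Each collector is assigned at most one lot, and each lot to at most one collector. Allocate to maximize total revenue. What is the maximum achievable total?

Max total: $485

Optimal: Varga→Lot A ($50), Rivera→Lot B ($136), Jensen→Lot D ($141), Novak→Lot E ($158) — total 50+136+141+158 = $485.
Max-entry greedy (repeatedly take the single best remaining cell) gives $426, worse by 59.
Next-best assignment: Varga→Lot D, Rivera→Lot B, Jensen→Lot A, Novak→Lot E = $465.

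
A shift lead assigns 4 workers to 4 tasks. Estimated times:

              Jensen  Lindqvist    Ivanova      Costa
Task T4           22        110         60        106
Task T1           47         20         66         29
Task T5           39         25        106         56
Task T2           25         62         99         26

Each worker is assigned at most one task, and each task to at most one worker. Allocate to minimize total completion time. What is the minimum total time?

Min total: 139 min

Treat this as an assignment problem: match each worker to one task.
Optimal: Jensen→Task T4 (22 min), Lindqvist→Task T5 (25 min), Ivanova→Task T1 (66 min), Costa→Task T2 (26 min) — total 22+25+66+26 = 139 min.
Min-entry greedy (repeatedly take the single cheapest remaining cell) gives 174 min, worse by 35.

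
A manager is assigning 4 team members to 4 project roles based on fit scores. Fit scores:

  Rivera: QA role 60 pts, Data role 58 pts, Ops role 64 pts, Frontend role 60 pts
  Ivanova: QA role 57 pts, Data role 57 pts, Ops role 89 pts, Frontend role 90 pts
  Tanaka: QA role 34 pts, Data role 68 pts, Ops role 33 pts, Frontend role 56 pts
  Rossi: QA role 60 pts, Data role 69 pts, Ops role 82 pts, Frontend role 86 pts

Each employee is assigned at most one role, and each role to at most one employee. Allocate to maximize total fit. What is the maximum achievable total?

Max total: 303 pts

Optimal: Rivera→QA role (60 pts), Ivanova→Ops role (89 pts), Tanaka→Data role (68 pts), Rossi→Frontend role (86 pts) — total 60+89+68+86 = 303 pts.
Row-greedy (each employee in turn takes its best remaining role) gives 282 pts, worse by 21.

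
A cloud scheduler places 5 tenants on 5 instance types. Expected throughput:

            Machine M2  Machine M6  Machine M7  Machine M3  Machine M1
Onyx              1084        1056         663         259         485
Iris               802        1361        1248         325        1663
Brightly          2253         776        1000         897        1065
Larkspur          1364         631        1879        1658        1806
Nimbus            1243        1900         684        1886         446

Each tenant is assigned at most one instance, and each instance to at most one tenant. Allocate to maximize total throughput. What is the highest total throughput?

Maximum total: 8737 ops/s

Treat this as an assignment problem: match each tenant to one instance.
Optimal: Onyx→Machine M6 (1056 ops/s), Iris→Machine M1 (1663 ops/s), Brightly→Machine M2 (2253 ops/s), Larkspur→Machine M7 (1879 ops/s), Nimbus→Machine M3 (1886 ops/s) — total 1056+1663+2253+1879+1886 = 8737 ops/s.
Column-greedy (each instance in turn goes to its best remaining tenant) gives 6842 ops/s, worse by 1895.
Next-best assignment: Onyx→Machine M6, Iris→Machine M7, Brightly→Machine M2, Larkspur→Machine M1, Nimbus→Machine M3 = 8249 ops/s.
Swapping Onyx↔Iris (Onyx→Machine M1 485 ops/s, Iris→Machine M6 1361 ops/s) loses 873.
No other one-to-one assignment exceeds 8737 ops/s.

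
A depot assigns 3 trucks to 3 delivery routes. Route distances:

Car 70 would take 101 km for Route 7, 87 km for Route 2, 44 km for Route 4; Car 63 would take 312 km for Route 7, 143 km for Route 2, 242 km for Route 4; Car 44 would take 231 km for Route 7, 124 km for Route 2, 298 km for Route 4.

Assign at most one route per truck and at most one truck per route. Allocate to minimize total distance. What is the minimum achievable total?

Optimal: Car 70→Route 4 (44 km), Car 63→Route 2 (143 km), Car 44→Route 7 (231 km) — total 44+143+231 = 418 km.
Column-greedy (each route in turn goes to its cheapest remaining truck) gives 467 km, worse by 49.
Swapping Car 63↔Car 44 (Car 63→Route 7 312 km, Car 44→Route 2 124 km) adds 62.
Every other assignment is strictly worse.

Min total: 418 km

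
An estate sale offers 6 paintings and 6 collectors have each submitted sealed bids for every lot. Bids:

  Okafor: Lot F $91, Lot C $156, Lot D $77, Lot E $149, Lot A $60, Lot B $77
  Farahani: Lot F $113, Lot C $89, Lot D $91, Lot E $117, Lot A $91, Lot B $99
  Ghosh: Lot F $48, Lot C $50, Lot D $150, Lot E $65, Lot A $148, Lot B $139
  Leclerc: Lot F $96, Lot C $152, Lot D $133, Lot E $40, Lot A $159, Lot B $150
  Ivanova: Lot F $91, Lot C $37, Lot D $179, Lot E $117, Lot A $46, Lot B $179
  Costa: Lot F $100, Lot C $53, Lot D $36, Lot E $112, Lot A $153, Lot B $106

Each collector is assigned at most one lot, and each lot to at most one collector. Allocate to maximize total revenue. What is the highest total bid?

This is a one-to-one assignment (maximum-weight bipartite matching).
Optimal: Okafor→Lot E ($149), Farahani→Lot F ($113), Ghosh→Lot D ($150), Leclerc→Lot C ($152), Ivanova→Lot B ($179), Costa→Lot A ($153) — total 149+113+150+152+179+153 = $896.
Row-greedy (each collector in turn takes its best remaining lot) gives $861, worse by 35.
Next-best assignment: Okafor→Lot E, Farahani→Lot F, Ghosh→Lot B, Leclerc→Lot C, Ivanova→Lot D, Costa→Lot A = $885.
No other one-to-one assignment exceeds $896.

Maximum total: $896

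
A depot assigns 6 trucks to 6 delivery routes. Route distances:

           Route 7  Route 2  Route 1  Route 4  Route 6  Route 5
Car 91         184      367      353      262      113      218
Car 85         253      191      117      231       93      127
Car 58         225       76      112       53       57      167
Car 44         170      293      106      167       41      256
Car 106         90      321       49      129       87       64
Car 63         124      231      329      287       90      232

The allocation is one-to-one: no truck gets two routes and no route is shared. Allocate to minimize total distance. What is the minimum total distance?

Minimum total: 651 km

This is a one-to-one assignment (minimum-cost bipartite matching).
Optimal: Car 91→Route 6 (113 km), Car 85→Route 2 (191 km), Car 58→Route 4 (53 km), Car 44→Route 1 (106 km), Car 106→Route 5 (64 km), Car 63→Route 7 (124 km) — total 113+191+53+106+64+124 = 651 km.
Min-entry greedy (repeatedly take the single cheapest remaining cell) gives 761 km, worse by 110.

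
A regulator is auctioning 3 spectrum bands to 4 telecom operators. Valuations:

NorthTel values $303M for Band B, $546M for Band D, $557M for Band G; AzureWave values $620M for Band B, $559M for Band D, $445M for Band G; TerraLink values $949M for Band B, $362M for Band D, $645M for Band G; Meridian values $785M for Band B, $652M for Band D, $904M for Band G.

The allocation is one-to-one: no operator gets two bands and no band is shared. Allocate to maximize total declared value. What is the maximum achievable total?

This is a one-to-one assignment (maximum-weight bipartite matching).
Optimal: TerraLink→Band B ($949M), AzureWave→Band D ($559M), Meridian→Band G ($904M) — total 949+559+904 = $2412M.
Column-greedy (each band in turn goes to its best remaining operator) gives $2158M, worse by 254.
Next-best assignment: TerraLink→Band B, NorthTel→Band D, Meridian→Band G = $2399M.

Max total: $2412M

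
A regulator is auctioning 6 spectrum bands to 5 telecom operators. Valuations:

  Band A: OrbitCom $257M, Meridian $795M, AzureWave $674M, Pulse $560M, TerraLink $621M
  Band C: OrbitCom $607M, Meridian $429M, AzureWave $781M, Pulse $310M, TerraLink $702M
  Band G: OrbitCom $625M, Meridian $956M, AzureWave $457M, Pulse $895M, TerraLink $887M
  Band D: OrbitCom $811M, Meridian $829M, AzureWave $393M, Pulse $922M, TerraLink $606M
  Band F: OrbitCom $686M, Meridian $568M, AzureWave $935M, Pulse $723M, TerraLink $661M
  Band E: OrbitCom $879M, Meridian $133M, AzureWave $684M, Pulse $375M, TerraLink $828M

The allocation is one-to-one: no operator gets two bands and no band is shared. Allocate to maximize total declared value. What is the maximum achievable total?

Max total: $4418M

Treat this as an assignment problem: match each operator to one band.
Optimal: OrbitCom→Band E ($879M), Meridian→Band A ($795M), AzureWave→Band F ($935M), Pulse→Band D ($922M), TerraLink→Band G ($887M) — total 879+795+935+922+887 = $4418M.
Column-greedy (each band in turn goes to its best remaining operator) gives $3943M, worse by 475.
Next-best assignment: OrbitCom→Band E, Meridian→Band G, AzureWave→Band F, Pulse→Band D, TerraLink→Band C = $4394M.
Swapping TerraLink↔OrbitCom (TerraLink→Band E $828M, OrbitCom→Band G $625M) loses 313.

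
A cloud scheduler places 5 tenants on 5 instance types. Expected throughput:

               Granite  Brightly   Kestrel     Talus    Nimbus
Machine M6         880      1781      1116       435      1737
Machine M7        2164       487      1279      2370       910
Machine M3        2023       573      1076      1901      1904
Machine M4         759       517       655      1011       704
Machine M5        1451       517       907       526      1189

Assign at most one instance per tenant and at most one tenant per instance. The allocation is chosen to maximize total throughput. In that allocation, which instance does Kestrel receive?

Kestrel receives Machine M4.

Optimal: Granite→Machine M5 (1451 ops/s), Brightly→Machine M6 (1781 ops/s), Kestrel→Machine M4 (655 ops/s), Talus→Machine M7 (2370 ops/s), Nimbus→Machine M3 (1904 ops/s) — total 1451+1781+655+2370+1904 = 8161 ops/s.
Max-entry greedy (repeatedly take the single best remaining cell) gives 8018 ops/s, worse by 143.
Every other assignment is strictly worse.
Kestrel's own top instance is Machine M7 (1279 ops/s), but forcing Kestrel→Machine M7 and reassigning the rest optimally gives only 7426 ops/s — worse by 735.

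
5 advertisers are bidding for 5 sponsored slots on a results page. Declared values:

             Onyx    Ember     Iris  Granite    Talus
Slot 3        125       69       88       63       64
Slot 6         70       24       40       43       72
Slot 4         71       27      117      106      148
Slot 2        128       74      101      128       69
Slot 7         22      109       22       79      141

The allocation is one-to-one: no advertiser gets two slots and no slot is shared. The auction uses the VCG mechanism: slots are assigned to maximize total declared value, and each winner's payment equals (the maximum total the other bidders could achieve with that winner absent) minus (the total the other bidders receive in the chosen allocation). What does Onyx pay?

Efficient allocation: Onyx→Slot 3 ($125), Ember→Slot 7 ($109), Iris→Slot 4 ($117), Granite→Slot 2 ($128), Talus→Slot 6 ($72); total welfare W = $551.
Onyx receives Slot 3 at value $125, so the others get W − 125 = $426.
Without Onyx: best allocation of the remaining 4 bidders over all 5 slots is Ember→Slot 7 ($109), Iris→Slot 3 ($88), Granite→Slot 2 ($128), Talus→Slot 4 ($148), total $473.
VCG payment = (others' best without Onyx) − (others' welfare with Onyx) = 473 − 426 = $47.

Onyx pays $47.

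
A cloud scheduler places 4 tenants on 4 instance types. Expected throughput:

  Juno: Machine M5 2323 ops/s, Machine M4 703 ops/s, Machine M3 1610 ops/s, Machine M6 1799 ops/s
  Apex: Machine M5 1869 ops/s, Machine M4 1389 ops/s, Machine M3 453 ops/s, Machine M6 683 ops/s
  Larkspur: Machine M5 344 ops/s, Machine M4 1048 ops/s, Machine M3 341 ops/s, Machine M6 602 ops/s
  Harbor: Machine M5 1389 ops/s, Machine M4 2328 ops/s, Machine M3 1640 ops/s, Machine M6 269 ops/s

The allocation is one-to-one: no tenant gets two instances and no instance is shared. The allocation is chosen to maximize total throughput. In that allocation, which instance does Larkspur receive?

Larkspur receives Machine M6.

Optimal: Juno→Machine M3 (1610 ops/s), Apex→Machine M5 (1869 ops/s), Larkspur→Machine M6 (602 ops/s), Harbor→Machine M4 (2328 ops/s) — total 1610+1869+602+2328 = 6409 ops/s.
Row-greedy (each tenant in turn takes its best remaining instance) gives 5954 ops/s, worse by 455.
Swapping Larkspur↔Apex (Larkspur→Machine M5 344 ops/s, Apex→Machine M6 683 ops/s) loses 1444.
Larkspur's own top instance is Machine M4 (1048 ops/s), but forcing Larkspur→Machine M4 and reassigning the rest optimally gives only 6356 ops/s — worse by 53.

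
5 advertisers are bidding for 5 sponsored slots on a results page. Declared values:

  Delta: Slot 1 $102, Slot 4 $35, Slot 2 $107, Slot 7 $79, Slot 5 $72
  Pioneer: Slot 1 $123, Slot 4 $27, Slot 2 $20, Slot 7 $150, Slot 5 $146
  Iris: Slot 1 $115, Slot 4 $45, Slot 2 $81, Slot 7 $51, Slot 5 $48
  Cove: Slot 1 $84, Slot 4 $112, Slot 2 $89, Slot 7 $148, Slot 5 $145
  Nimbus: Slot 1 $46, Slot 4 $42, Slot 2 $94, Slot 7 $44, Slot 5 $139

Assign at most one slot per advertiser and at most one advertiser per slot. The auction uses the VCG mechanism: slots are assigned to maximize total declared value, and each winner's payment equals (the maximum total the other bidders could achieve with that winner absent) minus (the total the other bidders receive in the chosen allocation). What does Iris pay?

Efficient allocation: Delta→Slot 2 ($107), Pioneer→Slot 7 ($150), Iris→Slot 1 ($115), Cove→Slot 4 ($112), Nimbus→Slot 5 ($139); total welfare W = $623.
Iris receives Slot 1 at value $115, so the others get W − 115 = $508.
Without Iris: best allocation of the remaining 4 bidders over all 5 slots is Delta→Slot 2 ($107), Pioneer→Slot 1 ($123), Cove→Slot 7 ($148), Nimbus→Slot 5 ($139), total $517.
VCG payment = (others' best without Iris) − (others' welfare with Iris) = 517 − 508 = $9.

Iris pays $9.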